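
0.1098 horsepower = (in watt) 81.88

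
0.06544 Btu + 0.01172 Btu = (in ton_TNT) 1.946e-08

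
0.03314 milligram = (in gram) 3.314e-05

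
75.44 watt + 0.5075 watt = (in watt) 75.95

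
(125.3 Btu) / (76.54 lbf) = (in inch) 1.529e+04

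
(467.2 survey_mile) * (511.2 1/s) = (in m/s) 3.844e+08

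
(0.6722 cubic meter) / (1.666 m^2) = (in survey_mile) 0.0002507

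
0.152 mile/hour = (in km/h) 0.2446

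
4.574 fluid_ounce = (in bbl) 0.0008508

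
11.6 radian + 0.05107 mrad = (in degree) 664.6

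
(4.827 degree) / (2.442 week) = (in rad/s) 5.704e-08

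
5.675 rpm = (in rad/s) 0.5943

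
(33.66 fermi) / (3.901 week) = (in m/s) 1.427e-20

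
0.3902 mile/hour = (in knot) 0.3391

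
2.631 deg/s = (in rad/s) 0.04592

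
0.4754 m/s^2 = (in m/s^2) 0.4754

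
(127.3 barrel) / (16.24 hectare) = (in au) 8.331e-16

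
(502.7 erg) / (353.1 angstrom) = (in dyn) 1.424e+08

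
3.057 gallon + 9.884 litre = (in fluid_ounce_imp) 755.1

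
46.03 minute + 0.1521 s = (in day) 0.03197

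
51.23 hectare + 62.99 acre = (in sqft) 8.258e+06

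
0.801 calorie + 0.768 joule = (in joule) 4.119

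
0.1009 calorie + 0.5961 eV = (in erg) 4.222e+06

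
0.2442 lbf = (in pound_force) 0.2442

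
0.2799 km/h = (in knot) 0.1511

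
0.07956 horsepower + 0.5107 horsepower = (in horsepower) 0.5903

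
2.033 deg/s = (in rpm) 0.3388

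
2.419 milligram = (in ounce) 8.533e-05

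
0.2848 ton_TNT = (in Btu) 1.129e+06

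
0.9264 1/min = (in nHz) 1.544e+07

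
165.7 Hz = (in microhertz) 1.657e+08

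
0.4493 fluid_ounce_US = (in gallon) 0.00351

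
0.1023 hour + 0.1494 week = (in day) 1.05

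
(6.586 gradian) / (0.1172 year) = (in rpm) 2.673e-07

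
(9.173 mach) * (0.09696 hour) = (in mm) 1.09e+09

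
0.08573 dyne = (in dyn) 0.08573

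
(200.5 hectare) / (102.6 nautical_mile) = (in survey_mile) 0.006557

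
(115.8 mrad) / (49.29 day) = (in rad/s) 2.719e-08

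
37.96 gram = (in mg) 3.796e+04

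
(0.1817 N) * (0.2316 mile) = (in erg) 6.772e+08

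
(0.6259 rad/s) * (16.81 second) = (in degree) 602.8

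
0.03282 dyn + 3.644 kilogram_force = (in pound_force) 8.034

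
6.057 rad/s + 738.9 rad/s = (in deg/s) 4.268e+04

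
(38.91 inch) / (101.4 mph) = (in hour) 6.056e-06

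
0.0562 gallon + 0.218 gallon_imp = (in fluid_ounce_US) 40.7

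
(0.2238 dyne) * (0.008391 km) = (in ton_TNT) 4.488e-15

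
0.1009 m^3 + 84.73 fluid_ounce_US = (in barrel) 0.6504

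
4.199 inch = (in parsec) 3.456e-18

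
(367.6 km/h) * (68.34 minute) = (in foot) 1.374e+06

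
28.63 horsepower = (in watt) 2.135e+04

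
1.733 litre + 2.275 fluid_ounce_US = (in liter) 1.8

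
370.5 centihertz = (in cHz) 370.5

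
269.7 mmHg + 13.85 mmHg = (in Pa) 3.78e+04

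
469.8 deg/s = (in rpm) 78.3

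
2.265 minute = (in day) 0.001573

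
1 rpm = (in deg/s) 6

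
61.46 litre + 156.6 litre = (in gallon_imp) 47.97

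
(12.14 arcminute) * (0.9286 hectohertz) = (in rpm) 3.131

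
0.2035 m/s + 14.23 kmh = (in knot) 8.079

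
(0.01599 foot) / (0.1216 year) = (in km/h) 4.575e-09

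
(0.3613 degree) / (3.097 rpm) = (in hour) 5.401e-06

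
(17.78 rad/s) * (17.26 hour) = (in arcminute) 3.798e+09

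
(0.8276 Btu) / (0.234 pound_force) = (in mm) 8.389e+05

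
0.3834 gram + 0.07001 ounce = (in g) 2.368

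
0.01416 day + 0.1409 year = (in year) 0.1409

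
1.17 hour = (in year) 0.0001336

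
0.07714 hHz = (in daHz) 0.7714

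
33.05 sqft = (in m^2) 3.07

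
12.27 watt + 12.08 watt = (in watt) 24.35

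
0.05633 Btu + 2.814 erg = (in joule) 59.43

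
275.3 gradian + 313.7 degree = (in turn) 1.56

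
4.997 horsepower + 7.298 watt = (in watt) 3734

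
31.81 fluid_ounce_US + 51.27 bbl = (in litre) 8152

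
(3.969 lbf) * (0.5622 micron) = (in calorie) 2.372e-06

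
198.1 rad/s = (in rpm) 1892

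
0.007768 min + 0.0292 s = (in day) 5.732e-06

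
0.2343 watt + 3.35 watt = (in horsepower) 0.004807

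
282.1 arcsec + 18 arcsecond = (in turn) 0.0002316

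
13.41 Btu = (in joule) 1.415e+04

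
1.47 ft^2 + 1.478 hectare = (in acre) 3.652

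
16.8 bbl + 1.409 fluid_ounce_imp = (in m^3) 2.671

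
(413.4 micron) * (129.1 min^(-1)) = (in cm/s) 0.08895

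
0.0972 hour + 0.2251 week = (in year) 0.004328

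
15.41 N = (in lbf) 3.464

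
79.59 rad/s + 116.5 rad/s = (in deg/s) 1.124e+04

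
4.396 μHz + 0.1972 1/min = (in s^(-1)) 0.003291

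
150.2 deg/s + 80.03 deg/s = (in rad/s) 4.018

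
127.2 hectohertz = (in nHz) 1.272e+13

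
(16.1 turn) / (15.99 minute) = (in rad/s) 0.1054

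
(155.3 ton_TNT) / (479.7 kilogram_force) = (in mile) 8.583e+04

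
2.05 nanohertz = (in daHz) 2.05e-10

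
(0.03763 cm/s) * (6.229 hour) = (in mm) 8438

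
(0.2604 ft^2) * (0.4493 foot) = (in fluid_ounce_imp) 116.6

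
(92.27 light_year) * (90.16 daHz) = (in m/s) 7.87e+20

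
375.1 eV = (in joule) 6.01e-17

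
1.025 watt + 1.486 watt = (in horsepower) 0.003367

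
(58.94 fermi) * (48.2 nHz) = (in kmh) 1.023e-20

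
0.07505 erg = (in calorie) 1.794e-09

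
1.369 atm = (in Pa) 1.387e+05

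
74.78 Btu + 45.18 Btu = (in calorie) 3.025e+04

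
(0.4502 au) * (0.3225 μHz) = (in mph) 4.859e+04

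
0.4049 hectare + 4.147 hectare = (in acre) 11.25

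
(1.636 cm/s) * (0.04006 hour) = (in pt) 6688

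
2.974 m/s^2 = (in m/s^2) 2.974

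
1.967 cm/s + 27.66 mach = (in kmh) 3.391e+04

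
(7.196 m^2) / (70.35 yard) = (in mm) 111.9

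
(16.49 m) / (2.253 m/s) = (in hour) 0.002033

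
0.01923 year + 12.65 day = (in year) 0.05389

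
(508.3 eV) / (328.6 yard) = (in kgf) 2.764e-20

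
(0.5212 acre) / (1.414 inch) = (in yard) 6.422e+04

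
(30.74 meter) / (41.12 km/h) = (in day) 3.115e-05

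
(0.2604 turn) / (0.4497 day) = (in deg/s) 0.002413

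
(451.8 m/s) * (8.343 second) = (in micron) 3.769e+09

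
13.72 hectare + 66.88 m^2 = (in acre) 33.92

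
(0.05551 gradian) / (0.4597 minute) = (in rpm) 0.0003019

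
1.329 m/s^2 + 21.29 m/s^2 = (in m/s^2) 22.62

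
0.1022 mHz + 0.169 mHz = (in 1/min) 0.01627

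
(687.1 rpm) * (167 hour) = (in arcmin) 1.487e+11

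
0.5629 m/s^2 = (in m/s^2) 0.5629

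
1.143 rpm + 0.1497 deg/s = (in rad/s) 0.1223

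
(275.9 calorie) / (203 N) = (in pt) 1.612e+04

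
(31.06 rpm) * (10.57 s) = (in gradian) 2189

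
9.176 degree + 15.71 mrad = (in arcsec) 3.627e+04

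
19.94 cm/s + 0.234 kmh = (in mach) 0.0007765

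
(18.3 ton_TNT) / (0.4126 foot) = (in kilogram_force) 6.208e+10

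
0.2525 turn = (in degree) 90.9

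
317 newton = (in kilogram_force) 32.33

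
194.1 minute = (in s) 1.165e+04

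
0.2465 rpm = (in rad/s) 0.02581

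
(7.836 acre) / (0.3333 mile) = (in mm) 5.912e+04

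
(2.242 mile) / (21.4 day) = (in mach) 5.731e-06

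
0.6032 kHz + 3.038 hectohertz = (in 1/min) 5.442e+04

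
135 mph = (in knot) 117.3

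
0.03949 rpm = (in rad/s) 0.004135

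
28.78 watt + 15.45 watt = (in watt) 44.23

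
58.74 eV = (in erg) 9.411e-11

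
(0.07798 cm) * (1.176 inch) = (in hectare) 2.329e-09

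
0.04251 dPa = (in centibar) 4.251e-06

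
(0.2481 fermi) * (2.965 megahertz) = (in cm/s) 7.356e-08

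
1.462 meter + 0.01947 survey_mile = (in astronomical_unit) 2.192e-10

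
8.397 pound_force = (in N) 37.35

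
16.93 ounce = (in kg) 0.48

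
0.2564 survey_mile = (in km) 0.4126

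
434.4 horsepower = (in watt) 3.239e+05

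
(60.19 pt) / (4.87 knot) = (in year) 2.688e-10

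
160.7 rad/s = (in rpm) 1535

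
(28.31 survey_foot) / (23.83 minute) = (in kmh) 0.02173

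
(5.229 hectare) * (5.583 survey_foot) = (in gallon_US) 2.351e+07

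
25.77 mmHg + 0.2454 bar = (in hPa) 279.8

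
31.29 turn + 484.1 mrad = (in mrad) 1.971e+05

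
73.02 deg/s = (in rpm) 12.17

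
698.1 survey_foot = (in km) 0.2128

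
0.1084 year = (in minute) 5.698e+04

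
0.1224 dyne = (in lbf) 2.752e-07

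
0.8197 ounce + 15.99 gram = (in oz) 1.384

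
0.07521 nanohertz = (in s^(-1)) 7.521e-11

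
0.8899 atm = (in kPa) 90.17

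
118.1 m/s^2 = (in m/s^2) 118.1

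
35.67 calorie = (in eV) 9.315e+20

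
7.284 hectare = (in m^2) 7.284e+04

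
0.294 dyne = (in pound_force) 6.609e-07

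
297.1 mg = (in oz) 0.01048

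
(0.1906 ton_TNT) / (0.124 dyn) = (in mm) 6.431e+17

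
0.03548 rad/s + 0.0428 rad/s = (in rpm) 0.7475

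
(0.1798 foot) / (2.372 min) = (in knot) 0.0007485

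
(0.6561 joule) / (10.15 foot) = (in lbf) 0.04768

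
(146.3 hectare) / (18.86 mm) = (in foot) 2.545e+08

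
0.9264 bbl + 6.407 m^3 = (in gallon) 1731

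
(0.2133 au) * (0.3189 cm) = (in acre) 2.515e+04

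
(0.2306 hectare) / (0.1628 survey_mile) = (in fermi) 8.801e+15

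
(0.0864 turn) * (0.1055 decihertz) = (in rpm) 0.05469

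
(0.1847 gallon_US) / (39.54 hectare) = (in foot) 5.801e-09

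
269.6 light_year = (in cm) 2.551e+20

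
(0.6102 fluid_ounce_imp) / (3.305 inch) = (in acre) 5.103e-08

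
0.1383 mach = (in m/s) 47.09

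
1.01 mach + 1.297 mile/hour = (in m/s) 344.5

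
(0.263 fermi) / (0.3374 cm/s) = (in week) 1.289e-19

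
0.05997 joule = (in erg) 5.997e+05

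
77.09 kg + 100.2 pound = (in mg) 1.225e+08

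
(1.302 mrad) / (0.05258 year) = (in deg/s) 4.499e-08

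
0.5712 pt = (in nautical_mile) 1.088e-07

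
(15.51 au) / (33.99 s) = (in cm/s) 6.826e+12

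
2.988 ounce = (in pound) 0.1867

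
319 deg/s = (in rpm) 53.17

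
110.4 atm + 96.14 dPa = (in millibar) 1.119e+05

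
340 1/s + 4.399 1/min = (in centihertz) 3.401e+04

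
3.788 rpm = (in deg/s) 22.73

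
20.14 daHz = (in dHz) 2014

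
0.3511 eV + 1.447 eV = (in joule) 2.881e-19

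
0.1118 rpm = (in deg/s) 0.6708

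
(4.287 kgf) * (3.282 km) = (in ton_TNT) 3.298e-05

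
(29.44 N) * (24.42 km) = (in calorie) 1.718e+05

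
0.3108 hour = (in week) 0.00185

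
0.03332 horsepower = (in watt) 24.85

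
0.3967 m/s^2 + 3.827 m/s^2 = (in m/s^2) 4.224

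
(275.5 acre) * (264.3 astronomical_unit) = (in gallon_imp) 9.697e+21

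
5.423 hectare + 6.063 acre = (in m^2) 7.877e+04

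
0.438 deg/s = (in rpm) 0.073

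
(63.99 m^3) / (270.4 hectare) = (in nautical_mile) 1.278e-08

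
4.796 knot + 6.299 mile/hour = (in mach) 0.01552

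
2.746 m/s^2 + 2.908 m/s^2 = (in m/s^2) 5.654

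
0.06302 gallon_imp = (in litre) 0.2865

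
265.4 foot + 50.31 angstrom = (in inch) 3185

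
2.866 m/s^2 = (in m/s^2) 2.866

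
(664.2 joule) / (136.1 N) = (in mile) 0.003032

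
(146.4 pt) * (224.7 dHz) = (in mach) 0.003408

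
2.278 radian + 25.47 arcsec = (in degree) 130.5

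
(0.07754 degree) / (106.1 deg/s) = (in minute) 1.218e-05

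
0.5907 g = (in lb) 0.001302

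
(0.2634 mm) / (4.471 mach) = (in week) 2.861e-13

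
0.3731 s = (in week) 6.169e-07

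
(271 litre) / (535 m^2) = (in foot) 0.001662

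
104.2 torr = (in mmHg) 104.2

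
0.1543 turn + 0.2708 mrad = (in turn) 0.1543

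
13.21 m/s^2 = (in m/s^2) 13.21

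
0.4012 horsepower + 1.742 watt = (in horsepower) 0.4035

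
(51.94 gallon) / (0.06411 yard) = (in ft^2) 36.1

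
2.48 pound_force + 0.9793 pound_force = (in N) 15.39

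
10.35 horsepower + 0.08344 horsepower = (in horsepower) 10.43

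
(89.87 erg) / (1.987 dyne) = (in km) 0.0004523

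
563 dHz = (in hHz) 0.563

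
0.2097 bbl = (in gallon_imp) 7.334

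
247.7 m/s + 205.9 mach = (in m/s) 7.036e+04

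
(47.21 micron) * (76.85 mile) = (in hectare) 0.0005839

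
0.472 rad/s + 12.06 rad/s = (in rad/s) 12.53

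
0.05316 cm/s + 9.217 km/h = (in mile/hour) 5.728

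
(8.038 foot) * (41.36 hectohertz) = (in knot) 1.97e+04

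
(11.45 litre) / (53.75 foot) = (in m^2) 0.0006989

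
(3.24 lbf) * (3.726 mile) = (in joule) 8.642e+04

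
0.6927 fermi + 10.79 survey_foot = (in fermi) 3.289e+15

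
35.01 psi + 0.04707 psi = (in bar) 2.417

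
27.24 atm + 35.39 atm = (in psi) 920.4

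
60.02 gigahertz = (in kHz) 6.002e+07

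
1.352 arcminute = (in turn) 6.259e-05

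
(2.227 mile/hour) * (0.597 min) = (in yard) 39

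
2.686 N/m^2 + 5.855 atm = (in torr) 4450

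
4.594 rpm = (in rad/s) 0.4811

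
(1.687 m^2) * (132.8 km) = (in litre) 2.24e+08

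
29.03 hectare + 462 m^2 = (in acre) 71.85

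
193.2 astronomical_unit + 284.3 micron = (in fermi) 2.89e+28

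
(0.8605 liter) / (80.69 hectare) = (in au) 7.129e-21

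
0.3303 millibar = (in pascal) 33.03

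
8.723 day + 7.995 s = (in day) 8.723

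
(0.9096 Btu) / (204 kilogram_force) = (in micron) 4.797e+05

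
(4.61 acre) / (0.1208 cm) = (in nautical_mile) 8339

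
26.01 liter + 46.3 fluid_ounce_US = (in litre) 27.38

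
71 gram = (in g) 71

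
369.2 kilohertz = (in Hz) 3.692e+05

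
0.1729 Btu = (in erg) 1.824e+09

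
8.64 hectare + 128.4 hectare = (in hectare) 137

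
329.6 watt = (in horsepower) 0.442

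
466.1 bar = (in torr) 3.496e+05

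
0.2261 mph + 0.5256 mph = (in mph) 0.7517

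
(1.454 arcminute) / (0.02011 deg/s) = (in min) 0.02008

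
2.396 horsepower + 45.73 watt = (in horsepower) 2.457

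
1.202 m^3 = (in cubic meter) 1.202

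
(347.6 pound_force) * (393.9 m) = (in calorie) 1.456e+05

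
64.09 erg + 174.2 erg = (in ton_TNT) 5.695e-15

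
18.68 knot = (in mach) 0.02822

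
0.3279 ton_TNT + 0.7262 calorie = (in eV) 8.563e+27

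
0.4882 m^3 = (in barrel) 3.071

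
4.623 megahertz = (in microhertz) 4.623e+12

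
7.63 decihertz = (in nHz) 7.63e+08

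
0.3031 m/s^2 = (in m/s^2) 0.3031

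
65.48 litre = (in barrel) 0.4119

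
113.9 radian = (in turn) 18.13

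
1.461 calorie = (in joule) 6.113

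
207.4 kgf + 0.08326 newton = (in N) 2034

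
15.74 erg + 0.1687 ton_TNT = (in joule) 7.058e+08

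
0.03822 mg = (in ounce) 1.348e-06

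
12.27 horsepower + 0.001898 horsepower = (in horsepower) 12.27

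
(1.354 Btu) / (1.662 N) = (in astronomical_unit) 5.746e-09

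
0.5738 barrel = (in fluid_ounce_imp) 3211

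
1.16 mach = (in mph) 883.5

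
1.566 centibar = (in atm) 0.01546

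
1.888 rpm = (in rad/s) 0.1977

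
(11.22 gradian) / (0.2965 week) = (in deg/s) 5.631e-05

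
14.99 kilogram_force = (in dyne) 1.47e+07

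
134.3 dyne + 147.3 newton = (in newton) 147.3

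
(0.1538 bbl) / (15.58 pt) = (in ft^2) 47.89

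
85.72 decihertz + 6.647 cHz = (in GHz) 8.638e-09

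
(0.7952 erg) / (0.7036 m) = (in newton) 1.13e-07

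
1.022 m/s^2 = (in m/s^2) 1.022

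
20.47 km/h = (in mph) 12.72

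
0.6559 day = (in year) 0.001797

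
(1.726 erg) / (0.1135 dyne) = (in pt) 431.1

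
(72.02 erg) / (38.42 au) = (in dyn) 1.253e-13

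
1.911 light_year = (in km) 1.808e+13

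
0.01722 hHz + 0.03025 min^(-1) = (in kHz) 0.001723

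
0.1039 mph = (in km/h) 0.1672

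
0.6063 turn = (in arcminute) 1.31e+04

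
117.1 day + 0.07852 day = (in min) 1.687e+05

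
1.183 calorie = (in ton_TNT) 1.183e-09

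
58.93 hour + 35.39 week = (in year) 0.6854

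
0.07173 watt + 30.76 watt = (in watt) 30.83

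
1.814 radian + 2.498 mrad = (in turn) 0.2891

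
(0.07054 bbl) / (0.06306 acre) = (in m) 4.395e-05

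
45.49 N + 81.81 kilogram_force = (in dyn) 8.478e+07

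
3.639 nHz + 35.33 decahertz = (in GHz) 3.533e-07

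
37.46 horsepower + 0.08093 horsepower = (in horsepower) 37.54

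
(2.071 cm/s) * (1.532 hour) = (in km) 0.1142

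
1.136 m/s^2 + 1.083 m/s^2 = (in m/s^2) 2.219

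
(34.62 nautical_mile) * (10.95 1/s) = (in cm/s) 7.021e+07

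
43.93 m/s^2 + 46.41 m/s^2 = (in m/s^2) 90.34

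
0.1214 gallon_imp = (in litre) 0.5519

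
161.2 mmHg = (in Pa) 2.149e+04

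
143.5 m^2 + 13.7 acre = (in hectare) 5.559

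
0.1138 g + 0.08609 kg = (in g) 86.2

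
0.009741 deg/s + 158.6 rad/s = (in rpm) 1515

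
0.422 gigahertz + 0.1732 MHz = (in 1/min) 2.533e+10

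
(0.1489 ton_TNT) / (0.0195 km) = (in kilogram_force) 3.258e+06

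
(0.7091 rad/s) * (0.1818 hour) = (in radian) 464.1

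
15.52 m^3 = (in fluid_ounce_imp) 5.462e+05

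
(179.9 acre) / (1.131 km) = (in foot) 2112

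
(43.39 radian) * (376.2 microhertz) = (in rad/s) 0.01632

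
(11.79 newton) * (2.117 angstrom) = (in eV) 1.558e+10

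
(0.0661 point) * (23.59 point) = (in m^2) 1.941e-07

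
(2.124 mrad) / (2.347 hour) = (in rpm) 2.401e-06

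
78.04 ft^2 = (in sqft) 78.04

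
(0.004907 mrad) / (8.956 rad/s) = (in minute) 9.132e-09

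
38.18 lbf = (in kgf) 17.32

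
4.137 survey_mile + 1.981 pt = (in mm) 6.658e+06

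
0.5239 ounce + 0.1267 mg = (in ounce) 0.5239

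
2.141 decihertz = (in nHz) 2.141e+08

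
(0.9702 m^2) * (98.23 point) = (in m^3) 0.03362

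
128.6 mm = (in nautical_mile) 6.944e-05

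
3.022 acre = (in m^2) 1.223e+04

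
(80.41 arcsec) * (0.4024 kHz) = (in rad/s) 0.1569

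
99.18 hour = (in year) 0.01132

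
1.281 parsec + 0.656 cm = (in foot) 1.297e+17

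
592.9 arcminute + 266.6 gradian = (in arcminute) 1.499e+04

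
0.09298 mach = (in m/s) 31.66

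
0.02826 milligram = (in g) 2.826e-05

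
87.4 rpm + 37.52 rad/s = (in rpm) 445.7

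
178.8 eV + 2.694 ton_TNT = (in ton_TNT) 2.694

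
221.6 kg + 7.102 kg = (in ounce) 8067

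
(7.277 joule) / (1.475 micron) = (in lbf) 1.109e+06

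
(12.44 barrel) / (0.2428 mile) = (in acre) 1.251e-06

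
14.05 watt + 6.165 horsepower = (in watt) 4611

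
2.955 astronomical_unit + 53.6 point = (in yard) 4.834e+11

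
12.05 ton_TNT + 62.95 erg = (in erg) 5.042e+17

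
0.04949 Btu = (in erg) 5.221e+08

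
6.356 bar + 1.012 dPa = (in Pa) 6.356e+05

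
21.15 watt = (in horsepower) 0.02836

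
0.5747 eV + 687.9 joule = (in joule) 687.9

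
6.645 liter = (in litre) 6.645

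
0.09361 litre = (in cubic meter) 9.361e-05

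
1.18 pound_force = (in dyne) 5.249e+05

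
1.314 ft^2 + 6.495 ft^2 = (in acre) 0.0001793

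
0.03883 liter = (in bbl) 0.0002442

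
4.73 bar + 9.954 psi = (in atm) 5.345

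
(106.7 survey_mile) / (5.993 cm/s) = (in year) 0.09086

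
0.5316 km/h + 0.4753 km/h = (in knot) 0.5437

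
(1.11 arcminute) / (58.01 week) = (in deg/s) 5.273e-10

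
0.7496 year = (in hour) 6566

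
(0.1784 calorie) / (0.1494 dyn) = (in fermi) 4.996e+20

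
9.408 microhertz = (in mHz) 0.009408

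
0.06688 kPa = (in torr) 0.5016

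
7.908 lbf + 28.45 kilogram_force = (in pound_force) 70.63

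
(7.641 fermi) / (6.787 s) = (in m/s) 1.126e-15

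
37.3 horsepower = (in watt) 2.781e+04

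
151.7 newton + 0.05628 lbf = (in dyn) 1.52e+07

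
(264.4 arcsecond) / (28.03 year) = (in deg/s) 8.309e-11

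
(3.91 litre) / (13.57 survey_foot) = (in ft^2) 0.01018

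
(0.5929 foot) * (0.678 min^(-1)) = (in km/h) 0.007352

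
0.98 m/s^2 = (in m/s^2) 0.98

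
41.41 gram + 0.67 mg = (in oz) 1.461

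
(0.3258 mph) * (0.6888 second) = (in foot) 0.3291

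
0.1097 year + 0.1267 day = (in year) 0.11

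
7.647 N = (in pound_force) 1.719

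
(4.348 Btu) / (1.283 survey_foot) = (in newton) 1.173e+04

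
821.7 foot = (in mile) 0.1556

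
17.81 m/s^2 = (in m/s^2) 17.81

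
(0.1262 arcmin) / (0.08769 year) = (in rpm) 1.268e-10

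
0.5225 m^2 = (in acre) 0.0001291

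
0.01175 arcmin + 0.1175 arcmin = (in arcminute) 0.1292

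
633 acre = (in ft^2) 2.757e+07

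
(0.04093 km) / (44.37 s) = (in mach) 0.002709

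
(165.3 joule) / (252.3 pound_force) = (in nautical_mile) 7.953e-05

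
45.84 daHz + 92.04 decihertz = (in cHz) 4.676e+04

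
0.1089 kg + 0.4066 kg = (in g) 515.5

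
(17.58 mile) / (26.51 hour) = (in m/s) 0.2965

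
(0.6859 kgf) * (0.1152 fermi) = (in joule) 7.749e-16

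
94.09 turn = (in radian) 591.2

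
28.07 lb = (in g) 1.273e+04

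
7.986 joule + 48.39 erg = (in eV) 4.984e+19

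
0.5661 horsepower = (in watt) 422.1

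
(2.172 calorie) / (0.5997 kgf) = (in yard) 1.69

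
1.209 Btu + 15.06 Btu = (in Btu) 16.27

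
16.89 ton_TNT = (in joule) 7.067e+10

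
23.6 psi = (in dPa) 1.627e+06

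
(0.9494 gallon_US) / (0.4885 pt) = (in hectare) 0.002085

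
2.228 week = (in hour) 374.3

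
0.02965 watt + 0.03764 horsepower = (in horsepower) 0.03768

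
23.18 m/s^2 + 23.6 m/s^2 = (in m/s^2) 46.78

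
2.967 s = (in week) 4.906e-06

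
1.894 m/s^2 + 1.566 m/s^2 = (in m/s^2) 3.46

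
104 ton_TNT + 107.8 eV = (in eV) 2.716e+30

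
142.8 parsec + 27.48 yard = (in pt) 1.249e+22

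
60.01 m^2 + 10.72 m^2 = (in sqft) 761.3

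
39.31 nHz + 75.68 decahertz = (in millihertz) 7.568e+05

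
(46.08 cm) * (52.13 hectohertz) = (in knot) 4669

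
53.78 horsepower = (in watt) 4.01e+04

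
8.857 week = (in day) 62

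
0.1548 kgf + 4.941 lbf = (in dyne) 2.35e+06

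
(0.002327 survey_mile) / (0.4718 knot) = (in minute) 0.2572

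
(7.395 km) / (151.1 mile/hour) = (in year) 3.472e-06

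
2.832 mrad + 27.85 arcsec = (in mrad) 2.967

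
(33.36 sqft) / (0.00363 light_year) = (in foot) 2.961e-13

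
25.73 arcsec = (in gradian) 0.007941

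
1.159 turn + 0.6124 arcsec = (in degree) 417.2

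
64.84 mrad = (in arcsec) 1.337e+04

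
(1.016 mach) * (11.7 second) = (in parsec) 1.312e-13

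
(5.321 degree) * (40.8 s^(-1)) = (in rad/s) 3.789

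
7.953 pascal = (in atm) 7.849e-05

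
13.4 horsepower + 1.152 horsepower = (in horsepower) 14.55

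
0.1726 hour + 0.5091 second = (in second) 621.9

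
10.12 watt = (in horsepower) 0.01357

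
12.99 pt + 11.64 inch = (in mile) 0.0001866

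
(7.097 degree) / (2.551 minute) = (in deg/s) 0.04637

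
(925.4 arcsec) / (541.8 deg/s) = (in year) 1.504e-11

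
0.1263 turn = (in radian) 0.7936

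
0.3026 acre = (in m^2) 1225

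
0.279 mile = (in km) 0.449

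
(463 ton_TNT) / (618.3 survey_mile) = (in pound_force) 4.377e+05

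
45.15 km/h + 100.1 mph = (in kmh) 206.2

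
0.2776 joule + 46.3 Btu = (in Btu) 46.3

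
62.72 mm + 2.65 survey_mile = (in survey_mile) 2.65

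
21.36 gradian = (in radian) 0.3355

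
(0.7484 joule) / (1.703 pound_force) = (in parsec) 3.202e-18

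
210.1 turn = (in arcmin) 4.538e+06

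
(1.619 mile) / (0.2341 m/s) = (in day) 0.1288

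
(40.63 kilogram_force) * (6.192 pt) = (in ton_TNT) 2.08e-10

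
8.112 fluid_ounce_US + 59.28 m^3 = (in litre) 5.928e+04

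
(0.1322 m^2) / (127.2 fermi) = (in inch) 4.092e+13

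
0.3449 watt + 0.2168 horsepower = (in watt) 162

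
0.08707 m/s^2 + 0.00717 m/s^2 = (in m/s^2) 0.09424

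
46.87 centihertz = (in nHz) 4.687e+08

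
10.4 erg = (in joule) 1.04e-06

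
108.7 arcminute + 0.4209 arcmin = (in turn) 0.005052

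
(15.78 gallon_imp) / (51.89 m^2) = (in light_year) 1.461e-19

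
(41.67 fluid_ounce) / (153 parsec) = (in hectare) 2.61e-26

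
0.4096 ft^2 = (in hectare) 3.805e-06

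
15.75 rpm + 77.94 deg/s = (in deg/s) 172.4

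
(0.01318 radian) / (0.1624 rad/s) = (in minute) 0.001353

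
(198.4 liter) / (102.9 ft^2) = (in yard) 0.0227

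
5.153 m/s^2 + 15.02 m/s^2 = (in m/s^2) 20.17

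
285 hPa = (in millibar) 285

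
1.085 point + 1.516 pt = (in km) 9.176e-07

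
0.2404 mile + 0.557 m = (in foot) 1271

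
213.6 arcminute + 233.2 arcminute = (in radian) 0.13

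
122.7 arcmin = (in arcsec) 7362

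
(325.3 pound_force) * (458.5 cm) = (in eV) 4.141e+22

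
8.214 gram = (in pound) 0.01811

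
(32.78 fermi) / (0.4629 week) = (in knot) 2.276e-19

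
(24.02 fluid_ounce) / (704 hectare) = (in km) 1.009e-13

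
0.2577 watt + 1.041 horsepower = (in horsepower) 1.041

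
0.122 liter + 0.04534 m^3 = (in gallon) 12.01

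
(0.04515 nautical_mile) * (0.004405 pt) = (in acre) 3.211e-08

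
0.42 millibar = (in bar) 0.00042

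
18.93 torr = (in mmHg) 18.93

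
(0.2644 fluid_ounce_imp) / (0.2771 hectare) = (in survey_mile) 1.685e-12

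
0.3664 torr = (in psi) 0.007085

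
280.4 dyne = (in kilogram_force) 0.0002859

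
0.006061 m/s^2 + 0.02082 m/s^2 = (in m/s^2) 0.02688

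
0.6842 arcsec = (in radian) 3.317e-06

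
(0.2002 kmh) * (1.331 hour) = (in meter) 266.5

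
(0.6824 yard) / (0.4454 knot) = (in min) 0.04539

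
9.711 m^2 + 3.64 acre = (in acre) 3.642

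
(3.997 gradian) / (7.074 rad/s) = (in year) 2.814e-10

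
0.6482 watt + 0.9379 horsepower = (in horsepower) 0.9388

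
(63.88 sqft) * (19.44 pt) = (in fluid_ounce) 1376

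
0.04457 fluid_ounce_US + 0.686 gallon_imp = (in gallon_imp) 0.6863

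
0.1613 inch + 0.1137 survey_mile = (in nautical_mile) 0.09881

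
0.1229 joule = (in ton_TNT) 2.937e-11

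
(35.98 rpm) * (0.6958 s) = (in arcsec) 5.408e+05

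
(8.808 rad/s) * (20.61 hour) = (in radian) 6.535e+05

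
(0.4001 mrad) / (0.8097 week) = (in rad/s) 8.17e-10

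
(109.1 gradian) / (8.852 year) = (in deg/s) 3.517e-07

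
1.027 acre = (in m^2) 4156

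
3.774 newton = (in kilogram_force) 0.3848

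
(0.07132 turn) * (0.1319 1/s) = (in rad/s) 0.05911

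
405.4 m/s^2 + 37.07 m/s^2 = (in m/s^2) 442.5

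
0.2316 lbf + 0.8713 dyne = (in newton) 1.03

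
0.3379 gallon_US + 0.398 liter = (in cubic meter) 0.001677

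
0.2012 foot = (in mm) 61.33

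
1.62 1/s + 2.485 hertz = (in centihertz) 410.5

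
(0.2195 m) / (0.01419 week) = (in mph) 5.721e-05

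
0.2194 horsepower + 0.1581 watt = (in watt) 163.8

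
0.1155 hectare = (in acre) 0.2854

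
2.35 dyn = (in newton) 2.35e-05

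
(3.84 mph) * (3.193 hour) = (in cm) 1.973e+06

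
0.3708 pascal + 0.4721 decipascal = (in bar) 4.18e-06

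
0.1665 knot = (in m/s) 0.08566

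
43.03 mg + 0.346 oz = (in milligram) 9852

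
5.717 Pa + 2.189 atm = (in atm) 2.189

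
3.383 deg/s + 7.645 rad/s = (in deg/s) 441.4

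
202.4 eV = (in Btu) 3.074e-20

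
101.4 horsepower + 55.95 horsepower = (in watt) 1.173e+05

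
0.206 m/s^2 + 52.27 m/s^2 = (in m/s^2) 52.48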